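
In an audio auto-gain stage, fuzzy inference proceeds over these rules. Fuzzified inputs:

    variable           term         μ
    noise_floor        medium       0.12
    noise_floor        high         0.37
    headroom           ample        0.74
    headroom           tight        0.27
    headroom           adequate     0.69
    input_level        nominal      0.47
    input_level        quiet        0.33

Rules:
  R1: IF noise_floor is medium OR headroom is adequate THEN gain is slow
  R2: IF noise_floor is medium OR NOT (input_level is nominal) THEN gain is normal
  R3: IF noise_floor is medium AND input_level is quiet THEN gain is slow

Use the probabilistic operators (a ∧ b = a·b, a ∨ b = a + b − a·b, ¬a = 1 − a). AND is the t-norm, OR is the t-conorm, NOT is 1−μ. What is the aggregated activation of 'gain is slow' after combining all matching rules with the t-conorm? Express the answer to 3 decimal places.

0.738

R1: medium=0.12, adequate=0.69; OR[a + b − a·b] → w = 0.7272
R2: medium=0.12, ¬nominal=1−0.47=0.53; OR[a + b − a·b] → w = 0.5864
R3: medium=0.12, quiet=0.33; AND[a·b] → w = 0.0396
Rules with consequent 'slow': {R1, R3} → strengths 0.7272, 0.0396
Aggregate via t-conorm [a + b − a·b]: 0.7380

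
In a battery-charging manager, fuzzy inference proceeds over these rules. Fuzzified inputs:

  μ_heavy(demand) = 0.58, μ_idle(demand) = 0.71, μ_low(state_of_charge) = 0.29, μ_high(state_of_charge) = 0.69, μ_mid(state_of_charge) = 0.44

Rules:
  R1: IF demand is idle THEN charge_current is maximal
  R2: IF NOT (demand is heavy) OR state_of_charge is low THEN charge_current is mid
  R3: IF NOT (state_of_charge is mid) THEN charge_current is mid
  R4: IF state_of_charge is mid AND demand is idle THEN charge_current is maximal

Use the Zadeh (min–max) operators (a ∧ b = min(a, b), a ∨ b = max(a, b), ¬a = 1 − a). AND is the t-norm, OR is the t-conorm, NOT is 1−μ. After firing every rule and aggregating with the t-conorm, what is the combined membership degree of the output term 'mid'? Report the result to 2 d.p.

R1: idle=0.71 → w = 0.71
R2: ¬heavy=1−0.58=0.42, low=0.29; OR[max(a, b)] → w = 0.42
R3: ¬mid=1−0.44=0.56 → w = 0.56
R4: mid=0.44, idle=0.71; AND[min(a, b)] → w = 0.44
Rules with consequent 'mid': {R2, R3} → strengths 0.42, 0.56
Aggregate via t-conorm [max(a, b)]: 0.56

0.56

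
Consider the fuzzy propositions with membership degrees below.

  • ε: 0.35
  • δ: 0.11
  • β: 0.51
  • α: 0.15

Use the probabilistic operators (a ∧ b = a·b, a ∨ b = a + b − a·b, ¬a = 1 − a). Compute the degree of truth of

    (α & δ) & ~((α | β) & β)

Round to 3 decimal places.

α & δ = a·b on (0.1500, 0.1100) = 0.0165
α | β = a + b − a·b on (0.1500, 0.5100) = 0.5835
(α | β) & β = a·b on (0.5835, 0.5100) = 0.2976
~((α | β) & β) = 1 − 0.2976 = 0.7024
(α & δ) & ~((α | β) & β) = a·b on (0.0165, 0.7024) = 0.0116

0.012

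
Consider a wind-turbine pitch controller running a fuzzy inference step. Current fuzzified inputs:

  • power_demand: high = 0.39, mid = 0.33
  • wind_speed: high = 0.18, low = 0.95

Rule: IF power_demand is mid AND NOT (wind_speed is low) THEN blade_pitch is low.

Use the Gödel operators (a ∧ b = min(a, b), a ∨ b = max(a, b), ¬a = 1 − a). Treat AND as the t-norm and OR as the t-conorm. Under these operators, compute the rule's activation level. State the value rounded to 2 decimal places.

0.05

firing strength: mid=0.33, ¬low=1−0.95=0.05; AND[min(a, b)] → w = 0.05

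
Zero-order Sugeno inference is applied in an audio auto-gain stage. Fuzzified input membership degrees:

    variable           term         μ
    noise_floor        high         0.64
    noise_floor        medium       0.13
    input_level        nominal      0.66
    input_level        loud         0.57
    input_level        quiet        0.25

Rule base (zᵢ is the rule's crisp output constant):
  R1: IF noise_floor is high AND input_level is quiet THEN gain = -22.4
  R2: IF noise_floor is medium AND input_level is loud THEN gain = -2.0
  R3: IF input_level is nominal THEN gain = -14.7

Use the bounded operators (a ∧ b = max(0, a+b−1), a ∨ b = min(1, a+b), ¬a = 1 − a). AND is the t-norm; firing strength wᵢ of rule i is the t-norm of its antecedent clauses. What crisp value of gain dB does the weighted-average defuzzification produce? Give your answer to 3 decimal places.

-14.700

R1 (z=-22.4): high=0.64, quiet=0.25; AND[max(0, a+b−1)] → w = 0.00
R2 (z=-2.0): medium=0.13, loud=0.57; AND[max(0, a+b−1)] → w = 0.00
R3 (z=-14.7): nominal=0.66 → w = 0.66
Weighted average = (0.00·-22.4 + 0.00·-2.0 + 0.66·-14.7) / (0.00 + 0.00 + 0.66)
  = -9.7020 / 0.6600 = -14.700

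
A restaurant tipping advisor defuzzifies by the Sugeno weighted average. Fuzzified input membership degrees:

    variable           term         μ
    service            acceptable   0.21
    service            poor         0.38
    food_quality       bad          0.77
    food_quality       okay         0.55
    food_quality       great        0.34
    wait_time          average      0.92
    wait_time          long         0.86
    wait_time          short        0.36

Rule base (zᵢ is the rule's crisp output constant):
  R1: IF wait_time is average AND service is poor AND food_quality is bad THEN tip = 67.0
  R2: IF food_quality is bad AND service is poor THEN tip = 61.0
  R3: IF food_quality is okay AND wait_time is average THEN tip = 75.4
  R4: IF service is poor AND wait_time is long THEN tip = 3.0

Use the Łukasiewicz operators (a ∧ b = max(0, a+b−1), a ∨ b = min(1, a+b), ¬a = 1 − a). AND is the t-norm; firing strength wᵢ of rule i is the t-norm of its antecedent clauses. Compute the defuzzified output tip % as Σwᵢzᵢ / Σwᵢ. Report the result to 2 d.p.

R1 (z=67.0): average=0.92, poor=0.38, bad=0.77; AND[max(0, a+b−1)] → w = 0.07
R2 (z=61.0): bad=0.77, poor=0.38; AND[max(0, a+b−1)] → w = 0.15
R3 (z=75.4): okay=0.55, average=0.92; AND[max(0, a+b−1)] → w = 0.47
R4 (z=3.0): poor=0.38, long=0.86; AND[max(0, a+b−1)] → w = 0.24
Weighted average = (0.07·67.0 + 0.15·61.0 + 0.47·75.4 + 0.24·3.0) / (0.07 + 0.15 + 0.47 + 0.24)
  = 49.9980 / 0.9300 = 53.76

53.76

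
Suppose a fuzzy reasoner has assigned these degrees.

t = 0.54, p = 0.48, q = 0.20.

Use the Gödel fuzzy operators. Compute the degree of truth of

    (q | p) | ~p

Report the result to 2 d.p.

q | p = max(a, b) on (0.20, 0.48) = 0.48
~p = 1 − 0.48 = 0.52
(q | p) | ~p = max(a, b) on (0.48, 0.52) = 0.52

0.52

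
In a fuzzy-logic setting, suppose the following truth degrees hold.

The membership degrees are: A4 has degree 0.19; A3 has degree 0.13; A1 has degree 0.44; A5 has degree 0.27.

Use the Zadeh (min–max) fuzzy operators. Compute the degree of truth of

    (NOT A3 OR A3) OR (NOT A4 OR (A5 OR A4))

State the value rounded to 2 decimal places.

0.87

NOT A3 = 1 − 0.13 = 0.87
NOT A3 OR A3 = max(a, b) on (0.87, 0.13) = 0.87
NOT A4 = 1 − 0.19 = 0.81
A5 OR A4 = max(a, b) on (0.27, 0.19) = 0.27
NOT A4 OR (A5 OR A4) = max(a, b) on (0.81, 0.27) = 0.81
(NOT A3 OR A3) OR (NOT A4 OR (A5 OR A4)) = max(a, b) on (0.87, 0.81) = 0.87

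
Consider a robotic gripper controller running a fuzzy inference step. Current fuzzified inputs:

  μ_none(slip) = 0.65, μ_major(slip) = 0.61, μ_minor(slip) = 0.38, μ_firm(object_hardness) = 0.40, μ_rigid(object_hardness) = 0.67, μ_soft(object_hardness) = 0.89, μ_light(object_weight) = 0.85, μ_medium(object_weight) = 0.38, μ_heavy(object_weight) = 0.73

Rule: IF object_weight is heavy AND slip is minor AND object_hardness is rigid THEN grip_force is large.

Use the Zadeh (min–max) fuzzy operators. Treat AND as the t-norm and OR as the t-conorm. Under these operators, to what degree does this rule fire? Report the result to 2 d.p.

0.38

firing strength: heavy=0.73, minor=0.38, rigid=0.67; AND[min(a, b)] → w = 0.38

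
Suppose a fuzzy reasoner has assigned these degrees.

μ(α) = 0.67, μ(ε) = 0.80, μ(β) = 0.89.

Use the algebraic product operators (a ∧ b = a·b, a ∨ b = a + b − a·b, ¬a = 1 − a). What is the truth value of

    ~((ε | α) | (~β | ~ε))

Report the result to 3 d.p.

ε | α = a + b − a·b on (0.8000, 0.6700) = 0.9340
~β = 1 − 0.8900 = 0.1100
~ε = 1 − 0.8000 = 0.2000
~β | ~ε = a + b − a·b on (0.1100, 0.2000) = 0.2880
(ε | α) | (~β | ~ε) = a + b − a·b on (0.9340, 0.2880) = 0.9530
~((ε | α) | (~β | ~ε)) = 1 − 0.9530 = 0.0470

0.047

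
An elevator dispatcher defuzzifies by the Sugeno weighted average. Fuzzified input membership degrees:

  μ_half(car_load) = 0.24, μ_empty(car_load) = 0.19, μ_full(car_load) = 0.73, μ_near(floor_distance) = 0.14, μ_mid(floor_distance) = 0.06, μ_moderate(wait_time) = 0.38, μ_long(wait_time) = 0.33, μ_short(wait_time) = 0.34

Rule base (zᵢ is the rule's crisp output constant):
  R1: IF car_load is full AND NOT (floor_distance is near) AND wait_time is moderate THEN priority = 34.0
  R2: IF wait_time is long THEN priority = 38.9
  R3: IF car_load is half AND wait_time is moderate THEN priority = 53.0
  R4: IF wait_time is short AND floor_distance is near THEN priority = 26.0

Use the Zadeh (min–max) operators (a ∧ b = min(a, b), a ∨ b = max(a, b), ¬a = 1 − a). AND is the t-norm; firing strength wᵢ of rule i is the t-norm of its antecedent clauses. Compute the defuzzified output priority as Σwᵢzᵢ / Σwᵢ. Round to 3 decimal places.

38.639

R1 (z=34.0): full=0.73, ¬near=1−0.14=0.86, moderate=0.38; AND[min(a, b)] → w = 0.38
R2 (z=38.9): long=0.33 → w = 0.33
R3 (z=53.0): half=0.24, moderate=0.38; AND[min(a, b)] → w = 0.24
R4 (z=26.0): short=0.34, near=0.14; AND[min(a, b)] → w = 0.14
Weighted average = (0.38·34.0 + 0.33·38.9 + 0.24·53.0 + 0.14·26.0) / (0.38 + 0.33 + 0.24 + 0.14)
  = 42.1170 / 1.0900 = 38.639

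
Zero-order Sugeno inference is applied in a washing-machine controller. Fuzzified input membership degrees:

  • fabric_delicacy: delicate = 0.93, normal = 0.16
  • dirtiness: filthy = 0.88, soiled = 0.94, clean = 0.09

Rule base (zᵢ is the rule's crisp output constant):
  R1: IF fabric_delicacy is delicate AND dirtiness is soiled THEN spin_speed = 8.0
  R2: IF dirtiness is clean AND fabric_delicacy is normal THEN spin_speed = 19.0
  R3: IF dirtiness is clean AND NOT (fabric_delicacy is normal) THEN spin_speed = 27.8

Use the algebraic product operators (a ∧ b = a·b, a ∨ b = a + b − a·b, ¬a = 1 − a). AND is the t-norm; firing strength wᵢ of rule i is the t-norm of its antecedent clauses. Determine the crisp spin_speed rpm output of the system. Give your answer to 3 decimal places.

R1 (z=8.0): delicate=0.93, soiled=0.94; AND[a·b] → w = 0.8742
R2 (z=19.0): clean=0.09, normal=0.16; AND[a·b] → w = 0.0144
R3 (z=27.8): clean=0.09, ¬normal=1−0.16=0.84; AND[a·b] → w = 0.0756
Weighted average = (0.8742·8.0 + 0.0144·19.0 + 0.0756·27.8) / (0.8742 + 0.0144 + 0.0756)
  = 9.3689 / 0.9642 = 9.717

9.717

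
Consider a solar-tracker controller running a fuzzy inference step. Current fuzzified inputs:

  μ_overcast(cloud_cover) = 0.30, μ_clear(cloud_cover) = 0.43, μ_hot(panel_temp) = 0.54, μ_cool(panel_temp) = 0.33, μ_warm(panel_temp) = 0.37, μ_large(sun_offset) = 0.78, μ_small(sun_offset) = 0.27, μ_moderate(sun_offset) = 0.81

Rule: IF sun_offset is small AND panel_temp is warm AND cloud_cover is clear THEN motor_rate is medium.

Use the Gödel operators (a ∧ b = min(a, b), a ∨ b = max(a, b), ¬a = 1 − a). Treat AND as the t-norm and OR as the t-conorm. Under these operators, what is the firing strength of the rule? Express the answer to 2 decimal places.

0.27

firing strength: small=0.27, warm=0.37, clear=0.43; AND[min(a, b)] → w = 0.27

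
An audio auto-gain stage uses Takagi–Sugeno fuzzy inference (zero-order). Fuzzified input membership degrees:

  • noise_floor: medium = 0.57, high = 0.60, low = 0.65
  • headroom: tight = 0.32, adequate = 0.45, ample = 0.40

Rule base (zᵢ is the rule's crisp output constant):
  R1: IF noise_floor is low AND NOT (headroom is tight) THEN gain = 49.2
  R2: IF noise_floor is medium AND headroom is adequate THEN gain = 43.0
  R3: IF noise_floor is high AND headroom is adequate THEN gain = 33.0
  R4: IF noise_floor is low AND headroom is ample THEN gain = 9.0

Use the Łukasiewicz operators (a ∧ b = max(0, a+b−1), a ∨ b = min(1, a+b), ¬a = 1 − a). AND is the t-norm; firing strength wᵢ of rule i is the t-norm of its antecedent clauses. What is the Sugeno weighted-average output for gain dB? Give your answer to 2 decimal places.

R1 (z=49.2): low=0.65, ¬tight=1−0.32=0.68; AND[max(0, a+b−1)] → w = 0.33
R2 (z=43.0): medium=0.57, adequate=0.45; AND[max(0, a+b−1)] → w = 0.02
R3 (z=33.0): high=0.60, adequate=0.45; AND[max(0, a+b−1)] → w = 0.05
R4 (z=9.0): low=0.65, ample=0.40; AND[max(0, a+b−1)] → w = 0.05
Weighted average = (0.33·49.2 + 0.02·43.0 + 0.05·33.0 + 0.05·9.0) / (0.33 + 0.02 + 0.05 + 0.05)
  = 19.1960 / 0.4500 = 42.66

42.66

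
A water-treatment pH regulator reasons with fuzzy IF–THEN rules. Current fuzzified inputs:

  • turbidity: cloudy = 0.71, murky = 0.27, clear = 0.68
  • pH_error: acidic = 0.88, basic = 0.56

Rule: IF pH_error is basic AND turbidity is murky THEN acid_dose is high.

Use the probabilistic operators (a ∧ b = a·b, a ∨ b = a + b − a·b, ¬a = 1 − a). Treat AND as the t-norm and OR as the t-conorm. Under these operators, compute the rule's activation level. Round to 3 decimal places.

0.151

firing strength: basic=0.56, murky=0.27; AND[a·b] → w = 0.1512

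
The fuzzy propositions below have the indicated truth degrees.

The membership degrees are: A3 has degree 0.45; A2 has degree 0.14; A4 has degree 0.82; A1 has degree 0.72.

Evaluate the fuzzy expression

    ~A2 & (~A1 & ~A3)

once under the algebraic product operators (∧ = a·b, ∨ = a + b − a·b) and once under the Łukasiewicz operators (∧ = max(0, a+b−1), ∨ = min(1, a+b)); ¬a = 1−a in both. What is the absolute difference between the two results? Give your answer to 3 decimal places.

0.132

Under algebraic product:
  ~A2 = 1 − 0.1400 = 0.8600
  ~A1 = 1 − 0.7200 = 0.2800
  ~A3 = 1 − 0.4500 = 0.5500
  ~A1 & ~A3 = a·b on (0.2800, 0.5500) = 0.1540
  ~A2 & (~A1 & ~A3) = a·b on (0.8600, 0.1540) = 0.1324
  → value = 0.1324
Under Łukasiewicz:
  ~A2 = 1 − 0.14 = 0.86
  ~A1 = 1 − 0.72 = 0.28
  ~A3 = 1 − 0.45 = 0.55
  ~A1 & ~A3 = max(0, a+b−1) on (0.28, 0.55) = 0.00
  ~A2 & (~A1 & ~A3) = max(0, a+b−1) on (0.86, 0.00) = 0.00
  → value = 0.0000
|0.1324 − 0.0000| = 0.132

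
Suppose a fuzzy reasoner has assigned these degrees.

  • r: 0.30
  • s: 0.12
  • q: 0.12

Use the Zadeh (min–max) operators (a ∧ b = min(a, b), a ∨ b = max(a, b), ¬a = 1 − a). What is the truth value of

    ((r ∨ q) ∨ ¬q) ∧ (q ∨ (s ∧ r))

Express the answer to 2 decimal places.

r ∨ q = max(a, b) on (0.30, 0.12) = 0.30
¬q = 1 − 0.12 = 0.88
(r ∨ q) ∨ ¬q = max(a, b) on (0.30, 0.88) = 0.88
s ∧ r = min(a, b) on (0.12, 0.30) = 0.12
q ∨ (s ∧ r) = max(a, b) on (0.12, 0.12) = 0.12
((r ∨ q) ∨ ¬q) ∧ (q ∨ (s ∧ r)) = min(a, b) on (0.88, 0.12) = 0.12

0.12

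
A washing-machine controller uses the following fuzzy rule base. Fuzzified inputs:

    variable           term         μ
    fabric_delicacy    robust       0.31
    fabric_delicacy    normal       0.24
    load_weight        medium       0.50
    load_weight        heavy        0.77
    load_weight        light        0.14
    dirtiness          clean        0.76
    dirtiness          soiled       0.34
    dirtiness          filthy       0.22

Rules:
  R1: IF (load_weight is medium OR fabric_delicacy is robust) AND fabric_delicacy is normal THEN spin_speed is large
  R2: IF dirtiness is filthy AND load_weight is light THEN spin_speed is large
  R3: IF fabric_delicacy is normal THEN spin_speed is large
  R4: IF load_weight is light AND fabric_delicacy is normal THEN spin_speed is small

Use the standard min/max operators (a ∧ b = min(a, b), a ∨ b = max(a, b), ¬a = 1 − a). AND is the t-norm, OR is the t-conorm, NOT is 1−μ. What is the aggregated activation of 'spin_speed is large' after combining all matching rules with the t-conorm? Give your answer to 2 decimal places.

R1: (medium=0.50 OR robust=0.31) = 0.50; AND[min(a, b)] with normal=0.24 → w = 0.24
R2: filthy=0.22, light=0.14; AND[min(a, b)] → w = 0.14
R3: normal=0.24 → w = 0.24
R4: light=0.14, normal=0.24; AND[min(a, b)] → w = 0.14
Rules with consequent 'large': {R1, R2, R3} → strengths 0.24, 0.14, 0.24
Aggregate via t-conorm [max(a, b)]: 0.24

0.24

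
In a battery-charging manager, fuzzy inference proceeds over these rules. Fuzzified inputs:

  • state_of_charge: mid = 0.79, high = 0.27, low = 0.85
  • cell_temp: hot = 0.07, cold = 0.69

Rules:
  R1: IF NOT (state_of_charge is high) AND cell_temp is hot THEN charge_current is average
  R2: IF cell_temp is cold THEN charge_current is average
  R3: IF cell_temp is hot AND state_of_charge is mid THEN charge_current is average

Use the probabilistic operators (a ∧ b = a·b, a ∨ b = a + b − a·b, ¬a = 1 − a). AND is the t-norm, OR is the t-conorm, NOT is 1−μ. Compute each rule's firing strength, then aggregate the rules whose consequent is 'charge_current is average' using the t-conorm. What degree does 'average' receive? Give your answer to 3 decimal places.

0.722

R1: ¬high=1−0.27=0.73, hot=0.07; AND[a·b] → w = 0.0511
R2: cold=0.69 → w = 0.6900
R3: hot=0.07, mid=0.79; AND[a·b] → w = 0.0553
Rules with consequent 'average': {R1, R2, R3} → strengths 0.0511, 0.6900, 0.0553
Aggregate via t-conorm [a + b − a·b]: 0.7221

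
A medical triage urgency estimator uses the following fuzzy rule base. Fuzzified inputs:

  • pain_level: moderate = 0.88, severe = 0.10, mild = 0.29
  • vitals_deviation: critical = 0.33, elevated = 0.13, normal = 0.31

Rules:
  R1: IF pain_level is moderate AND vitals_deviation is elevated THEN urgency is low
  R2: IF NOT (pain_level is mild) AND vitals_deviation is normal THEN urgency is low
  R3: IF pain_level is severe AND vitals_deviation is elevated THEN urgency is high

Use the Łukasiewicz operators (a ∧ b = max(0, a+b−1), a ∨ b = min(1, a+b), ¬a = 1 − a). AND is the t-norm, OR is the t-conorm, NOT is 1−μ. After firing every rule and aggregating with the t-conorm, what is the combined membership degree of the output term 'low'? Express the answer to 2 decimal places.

0.03

R1: moderate=0.88, elevated=0.13; AND[max(0, a+b−1)] → w = 0.01
R2: ¬mild=1−0.29=0.71, normal=0.31; AND[max(0, a+b−1)] → w = 0.02
R3: severe=0.10, elevated=0.13; AND[max(0, a+b−1)] → w = 0.00
Rules with consequent 'low': {R1, R2} → strengths 0.01, 0.02
Aggregate via t-conorm [min(1, a+b)]: 0.03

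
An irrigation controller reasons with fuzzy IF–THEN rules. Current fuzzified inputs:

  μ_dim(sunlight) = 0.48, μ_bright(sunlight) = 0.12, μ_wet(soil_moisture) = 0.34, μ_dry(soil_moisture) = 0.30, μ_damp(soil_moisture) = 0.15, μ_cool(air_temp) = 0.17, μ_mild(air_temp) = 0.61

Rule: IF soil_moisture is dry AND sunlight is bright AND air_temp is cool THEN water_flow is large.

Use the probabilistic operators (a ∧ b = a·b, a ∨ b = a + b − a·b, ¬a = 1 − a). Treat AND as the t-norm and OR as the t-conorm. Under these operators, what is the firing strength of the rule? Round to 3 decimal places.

0.006

firing strength: dry=0.30, bright=0.12, cool=0.17; AND[a·b] → w = 0.0061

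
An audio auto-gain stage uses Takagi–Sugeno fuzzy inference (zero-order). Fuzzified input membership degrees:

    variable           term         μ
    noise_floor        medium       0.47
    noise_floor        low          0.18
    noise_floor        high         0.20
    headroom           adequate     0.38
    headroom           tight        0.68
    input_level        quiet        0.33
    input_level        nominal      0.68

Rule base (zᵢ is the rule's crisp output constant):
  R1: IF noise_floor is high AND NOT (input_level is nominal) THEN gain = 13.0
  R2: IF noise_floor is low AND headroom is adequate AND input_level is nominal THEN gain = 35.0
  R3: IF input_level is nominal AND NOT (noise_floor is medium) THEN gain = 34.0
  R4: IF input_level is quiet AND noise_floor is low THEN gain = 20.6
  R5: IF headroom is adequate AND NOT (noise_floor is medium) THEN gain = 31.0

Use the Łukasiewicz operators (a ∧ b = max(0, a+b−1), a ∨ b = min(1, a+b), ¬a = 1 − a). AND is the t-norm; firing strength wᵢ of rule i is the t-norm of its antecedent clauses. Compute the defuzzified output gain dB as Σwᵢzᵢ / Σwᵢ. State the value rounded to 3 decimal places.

34.000

R1 (z=13.0): high=0.20, ¬nominal=1−0.68=0.32; AND[max(0, a+b−1)] → w = 0.00
R2 (z=35.0): low=0.18, adequate=0.38, nominal=0.68; AND[max(0, a+b−1)] → w = 0.00
R3 (z=34.0): nominal=0.68, ¬medium=1−0.47=0.53; AND[max(0, a+b−1)] → w = 0.21
R4 (z=20.6): quiet=0.33, low=0.18; AND[max(0, a+b−1)] → w = 0.00
R5 (z=31.0): adequate=0.38, ¬medium=1−0.47=0.53; AND[max(0, a+b−1)] → w = 0.00
Weighted average = (0.00·13.0 + 0.00·35.0 + 0.21·34.0 + 0.00·20.6 + 0.00·31.0) / (0.00 + 0.00 + 0.21 + 0.00 + 0.00)
  = 7.1400 / 0.2100 = 34.000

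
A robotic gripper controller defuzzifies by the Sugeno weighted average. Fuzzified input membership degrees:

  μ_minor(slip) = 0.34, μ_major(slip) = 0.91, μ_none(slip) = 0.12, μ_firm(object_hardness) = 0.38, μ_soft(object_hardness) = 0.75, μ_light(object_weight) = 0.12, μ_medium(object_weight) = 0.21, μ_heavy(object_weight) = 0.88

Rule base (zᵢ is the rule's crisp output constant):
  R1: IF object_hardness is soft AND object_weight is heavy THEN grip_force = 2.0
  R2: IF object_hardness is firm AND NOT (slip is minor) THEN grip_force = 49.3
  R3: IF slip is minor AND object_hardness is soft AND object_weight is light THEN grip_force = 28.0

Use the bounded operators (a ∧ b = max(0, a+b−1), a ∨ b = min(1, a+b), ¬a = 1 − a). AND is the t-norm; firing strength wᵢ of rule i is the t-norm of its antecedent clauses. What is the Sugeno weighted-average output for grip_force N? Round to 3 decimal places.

R1 (z=2.0): soft=0.75, heavy=0.88; AND[max(0, a+b−1)] → w = 0.63
R2 (z=49.3): firm=0.38, ¬minor=1−0.34=0.66; AND[max(0, a+b−1)] → w = 0.04
R3 (z=28.0): minor=0.34, soft=0.75, light=0.12; AND[max(0, a+b−1)] → w = 0.00
Weighted average = (0.63·2.0 + 0.04·49.3 + 0.00·28.0) / (0.63 + 0.04 + 0.00)
  = 3.2320 / 0.6700 = 4.824

4.824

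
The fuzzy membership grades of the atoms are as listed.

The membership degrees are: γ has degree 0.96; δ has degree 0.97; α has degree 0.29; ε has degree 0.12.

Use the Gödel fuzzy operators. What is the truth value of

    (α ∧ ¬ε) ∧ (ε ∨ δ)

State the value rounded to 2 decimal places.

0.29

¬ε = 1 − 0.12 = 0.88
α ∧ ¬ε = min(a, b) on (0.29, 0.88) = 0.29
ε ∨ δ = max(a, b) on (0.12, 0.97) = 0.97
(α ∧ ¬ε) ∧ (ε ∨ δ) = min(a, b) on (0.29, 0.97) = 0.29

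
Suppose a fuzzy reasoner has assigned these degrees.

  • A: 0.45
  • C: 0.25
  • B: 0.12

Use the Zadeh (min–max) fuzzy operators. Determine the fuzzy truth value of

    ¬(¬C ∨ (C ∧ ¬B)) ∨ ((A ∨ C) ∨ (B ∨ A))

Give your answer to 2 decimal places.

0.45

¬C = 1 − 0.25 = 0.75
¬B = 1 − 0.12 = 0.88
C ∧ ¬B = min(a, b) on (0.25, 0.88) = 0.25
¬C ∨ (C ∧ ¬B) = max(a, b) on (0.75, 0.25) = 0.75
¬(¬C ∨ (C ∧ ¬B)) = 1 − 0.75 = 0.25
A ∨ C = max(a, b) on (0.45, 0.25) = 0.45
B ∨ A = max(a, b) on (0.12, 0.45) = 0.45
(A ∨ C) ∨ (B ∨ A) = max(a, b) on (0.45, 0.45) = 0.45
¬(¬C ∨ (C ∧ ¬B)) ∨ ((A ∨ C) ∨ (B ∨ A)) = max(a, b) on (0.25, 0.45) = 0.45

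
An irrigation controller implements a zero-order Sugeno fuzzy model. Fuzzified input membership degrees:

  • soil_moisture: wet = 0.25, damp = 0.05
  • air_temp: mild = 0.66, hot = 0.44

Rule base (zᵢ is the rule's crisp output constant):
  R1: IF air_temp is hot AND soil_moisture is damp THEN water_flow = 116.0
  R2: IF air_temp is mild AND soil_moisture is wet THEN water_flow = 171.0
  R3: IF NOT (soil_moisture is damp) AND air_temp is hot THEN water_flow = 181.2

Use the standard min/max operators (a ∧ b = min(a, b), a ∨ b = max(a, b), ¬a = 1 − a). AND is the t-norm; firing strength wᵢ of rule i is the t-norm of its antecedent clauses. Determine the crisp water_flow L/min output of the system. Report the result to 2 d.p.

173.35

R1 (z=116.0): hot=0.44, damp=0.05; AND[min(a, b)] → w = 0.05
R2 (z=171.0): mild=0.66, wet=0.25; AND[min(a, b)] → w = 0.25
R3 (z=181.2): ¬damp=1−0.05=0.95, hot=0.44; AND[min(a, b)] → w = 0.44
Weighted average = (0.05·116.0 + 0.25·171.0 + 0.44·181.2) / (0.05 + 0.25 + 0.44)
  = 128.2780 / 0.7400 = 173.35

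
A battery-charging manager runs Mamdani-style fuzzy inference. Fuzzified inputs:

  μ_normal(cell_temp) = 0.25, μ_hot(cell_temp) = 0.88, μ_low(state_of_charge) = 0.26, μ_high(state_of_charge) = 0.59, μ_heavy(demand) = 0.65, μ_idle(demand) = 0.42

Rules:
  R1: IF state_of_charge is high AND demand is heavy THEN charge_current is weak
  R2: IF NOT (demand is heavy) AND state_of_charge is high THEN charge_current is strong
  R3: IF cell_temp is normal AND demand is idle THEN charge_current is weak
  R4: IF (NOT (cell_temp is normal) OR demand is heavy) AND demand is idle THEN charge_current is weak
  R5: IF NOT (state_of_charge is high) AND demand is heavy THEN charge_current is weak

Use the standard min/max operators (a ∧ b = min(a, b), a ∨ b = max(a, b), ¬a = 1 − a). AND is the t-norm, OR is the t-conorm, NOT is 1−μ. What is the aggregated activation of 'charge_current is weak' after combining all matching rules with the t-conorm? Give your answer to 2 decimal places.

R1: high=0.59, heavy=0.65; AND[min(a, b)] → w = 0.59
R2: ¬heavy=1−0.65=0.35, high=0.59; AND[min(a, b)] → w = 0.35
R3: normal=0.25, idle=0.42; AND[min(a, b)] → w = 0.25
R4: (¬normal=1−0.25=0.75 OR heavy=0.65) = 0.75; AND[min(a, b)] with idle=0.42 → w = 0.42
R5: ¬high=1−0.59=0.41, heavy=0.65; AND[min(a, b)] → w = 0.41
Rules with consequent 'weak': {R1, R3, R4, R5} → strengths 0.59, 0.25, 0.42, 0.41
Aggregate via t-conorm [max(a, b)]: 0.59

0.59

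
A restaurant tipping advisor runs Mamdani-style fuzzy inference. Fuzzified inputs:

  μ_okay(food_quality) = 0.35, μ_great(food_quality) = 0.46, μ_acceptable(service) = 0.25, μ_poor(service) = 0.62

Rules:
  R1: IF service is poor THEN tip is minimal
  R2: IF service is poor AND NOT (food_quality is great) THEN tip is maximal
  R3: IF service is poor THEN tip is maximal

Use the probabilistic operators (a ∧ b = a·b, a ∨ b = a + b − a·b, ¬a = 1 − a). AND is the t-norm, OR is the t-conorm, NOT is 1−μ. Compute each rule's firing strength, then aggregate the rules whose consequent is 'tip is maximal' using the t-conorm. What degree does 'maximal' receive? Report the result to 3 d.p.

0.747

R1: poor=0.62 → w = 0.6200
R2: poor=0.62, ¬great=1−0.46=0.54; AND[a·b] → w = 0.3348
R3: poor=0.62 → w = 0.6200
Rules with consequent 'maximal': {R2, R3} → strengths 0.3348, 0.6200
Aggregate via t-conorm [a + b − a·b]: 0.7472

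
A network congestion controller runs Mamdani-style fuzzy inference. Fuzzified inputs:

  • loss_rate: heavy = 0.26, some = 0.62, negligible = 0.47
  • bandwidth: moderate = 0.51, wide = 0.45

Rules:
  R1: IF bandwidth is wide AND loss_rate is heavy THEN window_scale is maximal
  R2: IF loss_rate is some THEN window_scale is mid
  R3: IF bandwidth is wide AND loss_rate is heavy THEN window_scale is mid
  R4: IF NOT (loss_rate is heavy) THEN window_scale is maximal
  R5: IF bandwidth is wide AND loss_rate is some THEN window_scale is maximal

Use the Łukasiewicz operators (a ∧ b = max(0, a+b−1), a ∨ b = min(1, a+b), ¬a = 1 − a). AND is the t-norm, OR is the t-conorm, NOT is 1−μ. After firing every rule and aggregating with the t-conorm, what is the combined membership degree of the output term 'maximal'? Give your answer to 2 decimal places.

0.81

R1: wide=0.45, heavy=0.26; AND[max(0, a+b−1)] → w = 0.00
R2: some=0.62 → w = 0.62
R3: wide=0.45, heavy=0.26; AND[max(0, a+b−1)] → w = 0.00
R4: ¬heavy=1−0.26=0.74 → w = 0.74
R5: wide=0.45, some=0.62; AND[max(0, a+b−1)] → w = 0.07
Rules with consequent 'maximal': {R1, R4, R5} → strengths 0.00, 0.74, 0.07
Aggregate via t-conorm [min(1, a+b)]: 0.81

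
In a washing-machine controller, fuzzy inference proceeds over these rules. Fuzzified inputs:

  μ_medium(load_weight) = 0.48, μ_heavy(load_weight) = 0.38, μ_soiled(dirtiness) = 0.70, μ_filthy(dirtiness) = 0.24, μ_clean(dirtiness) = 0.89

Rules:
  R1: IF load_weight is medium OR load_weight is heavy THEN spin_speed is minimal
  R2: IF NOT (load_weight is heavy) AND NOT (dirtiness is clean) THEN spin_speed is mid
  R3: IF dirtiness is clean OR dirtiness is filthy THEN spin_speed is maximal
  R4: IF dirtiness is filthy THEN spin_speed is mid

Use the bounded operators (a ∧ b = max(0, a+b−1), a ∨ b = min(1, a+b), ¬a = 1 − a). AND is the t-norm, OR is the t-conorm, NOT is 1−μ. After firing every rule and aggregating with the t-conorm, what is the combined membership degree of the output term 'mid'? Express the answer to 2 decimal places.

R1: medium=0.48, heavy=0.38; OR[min(1, a+b)] → w = 0.86
R2: ¬heavy=1−0.38=0.62, ¬clean=1−0.89=0.11; AND[max(0, a+b−1)] → w = 0.00
R3: clean=0.89, filthy=0.24; OR[min(1, a+b)] → w = 1.00
R4: filthy=0.24 → w = 0.24
Rules with consequent 'mid': {R2, R4} → strengths 0.00, 0.24
Aggregate via t-conorm [min(1, a+b)]: 0.24

0.24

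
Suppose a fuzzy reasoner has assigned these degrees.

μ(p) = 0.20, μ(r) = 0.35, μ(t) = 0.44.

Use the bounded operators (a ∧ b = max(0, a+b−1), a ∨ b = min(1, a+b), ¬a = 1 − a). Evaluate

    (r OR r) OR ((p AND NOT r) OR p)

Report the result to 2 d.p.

r OR r = min(1, a+b) on (0.35, 0.35) = 0.70
NOT r = 1 − 0.35 = 0.65
p AND NOT r = max(0, a+b−1) on (0.20, 0.65) = 0.00
(p AND NOT r) OR p = min(1, a+b) on (0.00, 0.20) = 0.20
(r OR r) OR ((p AND NOT r) OR p) = min(1, a+b) on (0.70, 0.20) = 0.90

0.90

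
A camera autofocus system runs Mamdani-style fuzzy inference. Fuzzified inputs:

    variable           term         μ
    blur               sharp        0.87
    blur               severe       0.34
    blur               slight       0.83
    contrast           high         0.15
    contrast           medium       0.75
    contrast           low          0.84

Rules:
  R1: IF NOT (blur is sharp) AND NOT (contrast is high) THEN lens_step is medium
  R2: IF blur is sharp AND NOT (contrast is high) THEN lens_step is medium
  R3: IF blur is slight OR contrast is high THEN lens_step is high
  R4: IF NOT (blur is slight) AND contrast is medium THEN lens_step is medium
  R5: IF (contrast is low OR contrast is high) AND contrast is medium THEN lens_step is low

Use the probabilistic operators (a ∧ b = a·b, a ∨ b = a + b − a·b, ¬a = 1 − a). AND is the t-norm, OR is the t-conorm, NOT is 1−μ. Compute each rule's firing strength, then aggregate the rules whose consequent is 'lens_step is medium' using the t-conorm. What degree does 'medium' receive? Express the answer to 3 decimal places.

0.798

R1: ¬sharp=1−0.87=0.13, ¬high=1−0.15=0.85; AND[a·b] → w = 0.1105
R2: sharp=0.87, ¬high=1−0.15=0.85; AND[a·b] → w = 0.7395
R3: slight=0.83, high=0.15; OR[a + b − a·b] → w = 0.8555
R4: ¬slight=1−0.83=0.17, medium=0.75; AND[a·b] → w = 0.1275
R5: (low=0.84 OR high=0.15) = 0.8640; AND[a·b] with medium=0.75 → w = 0.6480
Rules with consequent 'medium': {R1, R2, R4} → strengths 0.1105, 0.7395, 0.1275
Aggregate via t-conorm [a + b − a·b]: 0.7978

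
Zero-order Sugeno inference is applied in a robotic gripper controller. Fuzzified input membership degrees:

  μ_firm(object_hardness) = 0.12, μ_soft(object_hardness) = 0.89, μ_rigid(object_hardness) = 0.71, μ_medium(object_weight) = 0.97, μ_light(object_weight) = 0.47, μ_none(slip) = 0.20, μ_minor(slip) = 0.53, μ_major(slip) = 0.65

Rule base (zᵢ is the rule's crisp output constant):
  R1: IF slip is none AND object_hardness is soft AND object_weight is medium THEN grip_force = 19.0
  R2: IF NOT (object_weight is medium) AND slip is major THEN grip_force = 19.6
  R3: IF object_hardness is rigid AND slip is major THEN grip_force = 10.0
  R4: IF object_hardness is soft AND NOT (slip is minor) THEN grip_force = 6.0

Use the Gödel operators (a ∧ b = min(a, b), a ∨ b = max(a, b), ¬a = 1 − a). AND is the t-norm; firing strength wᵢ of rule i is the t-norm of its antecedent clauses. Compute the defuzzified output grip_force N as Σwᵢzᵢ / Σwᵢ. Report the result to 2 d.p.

R1 (z=19.0): none=0.20, soft=0.89, medium=0.97; AND[min(a, b)] → w = 0.20
R2 (z=19.6): ¬medium=1−0.97=0.03, major=0.65; AND[min(a, b)] → w = 0.03
R3 (z=10.0): rigid=0.71, major=0.65; AND[min(a, b)] → w = 0.65
R4 (z=6.0): soft=0.89, ¬minor=1−0.53=0.47; AND[min(a, b)] → w = 0.47
Weighted average = (0.20·19.0 + 0.03·19.6 + 0.65·10.0 + 0.47·6.0) / (0.20 + 0.03 + 0.65 + 0.47)
  = 13.7080 / 1.3500 = 10.15

10.15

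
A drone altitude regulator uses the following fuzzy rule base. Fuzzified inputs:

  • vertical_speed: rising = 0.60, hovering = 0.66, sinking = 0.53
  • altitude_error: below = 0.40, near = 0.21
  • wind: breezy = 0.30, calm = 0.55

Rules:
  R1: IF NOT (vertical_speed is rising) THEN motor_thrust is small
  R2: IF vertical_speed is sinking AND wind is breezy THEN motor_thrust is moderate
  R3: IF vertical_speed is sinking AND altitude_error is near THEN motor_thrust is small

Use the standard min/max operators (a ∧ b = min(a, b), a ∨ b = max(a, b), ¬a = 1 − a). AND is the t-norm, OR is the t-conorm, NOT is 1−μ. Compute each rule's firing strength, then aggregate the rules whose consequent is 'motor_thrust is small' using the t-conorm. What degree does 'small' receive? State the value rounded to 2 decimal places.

R1: ¬rising=1−0.60=0.40 → w = 0.40
R2: sinking=0.53, breezy=0.30; AND[min(a, b)] → w = 0.30
R3: sinking=0.53, near=0.21; AND[min(a, b)] → w = 0.21
Rules with consequent 'small': {R1, R3} → strengths 0.40, 0.21
Aggregate via t-conorm [max(a, b)]: 0.40

0.40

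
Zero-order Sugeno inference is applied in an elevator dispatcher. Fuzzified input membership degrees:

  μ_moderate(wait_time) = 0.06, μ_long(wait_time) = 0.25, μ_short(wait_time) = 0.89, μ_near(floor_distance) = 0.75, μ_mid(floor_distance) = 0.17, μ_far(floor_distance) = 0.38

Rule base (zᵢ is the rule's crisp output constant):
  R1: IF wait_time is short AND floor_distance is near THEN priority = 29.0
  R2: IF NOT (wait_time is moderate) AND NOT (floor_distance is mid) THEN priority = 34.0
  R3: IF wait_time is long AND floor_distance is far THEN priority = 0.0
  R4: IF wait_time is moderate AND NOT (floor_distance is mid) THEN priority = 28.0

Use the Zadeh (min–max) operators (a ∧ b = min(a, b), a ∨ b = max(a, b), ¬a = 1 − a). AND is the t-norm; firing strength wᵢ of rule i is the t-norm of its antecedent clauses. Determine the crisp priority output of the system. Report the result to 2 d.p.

R1 (z=29.0): short=0.89, near=0.75; AND[min(a, b)] → w = 0.75
R2 (z=34.0): ¬moderate=1−0.06=0.94, ¬mid=1−0.17=0.83; AND[min(a, b)] → w = 0.83
R3 (z=0.0): long=0.25, far=0.38; AND[min(a, b)] → w = 0.25
R4 (z=28.0): moderate=0.06, ¬mid=1−0.17=0.83; AND[min(a, b)] → w = 0.06
Weighted average = (0.75·29.0 + 0.83·34.0 + 0.25·0.0 + 0.06·28.0) / (0.75 + 0.83 + 0.25 + 0.06)
  = 51.6500 / 1.8900 = 27.33

27.33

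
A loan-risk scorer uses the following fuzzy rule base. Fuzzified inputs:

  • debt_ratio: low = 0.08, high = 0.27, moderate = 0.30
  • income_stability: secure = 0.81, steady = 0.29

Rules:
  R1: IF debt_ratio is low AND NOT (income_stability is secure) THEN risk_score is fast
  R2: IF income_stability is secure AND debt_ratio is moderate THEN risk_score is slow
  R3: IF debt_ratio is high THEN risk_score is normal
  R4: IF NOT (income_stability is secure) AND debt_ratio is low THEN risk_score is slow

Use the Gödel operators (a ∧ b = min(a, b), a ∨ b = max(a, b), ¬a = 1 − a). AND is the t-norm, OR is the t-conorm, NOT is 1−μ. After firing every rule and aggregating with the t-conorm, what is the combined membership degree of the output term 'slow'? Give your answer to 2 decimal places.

0.30

R1: low=0.08, ¬secure=1−0.81=0.19; AND[min(a, b)] → w = 0.08
R2: secure=0.81, moderate=0.30; AND[min(a, b)] → w = 0.30
R3: high=0.27 → w = 0.27
R4: ¬secure=1−0.81=0.19, low=0.08; AND[min(a, b)] → w = 0.08
Rules with consequent 'slow': {R2, R4} → strengths 0.30, 0.08
Aggregate via t-conorm [max(a, b)]: 0.30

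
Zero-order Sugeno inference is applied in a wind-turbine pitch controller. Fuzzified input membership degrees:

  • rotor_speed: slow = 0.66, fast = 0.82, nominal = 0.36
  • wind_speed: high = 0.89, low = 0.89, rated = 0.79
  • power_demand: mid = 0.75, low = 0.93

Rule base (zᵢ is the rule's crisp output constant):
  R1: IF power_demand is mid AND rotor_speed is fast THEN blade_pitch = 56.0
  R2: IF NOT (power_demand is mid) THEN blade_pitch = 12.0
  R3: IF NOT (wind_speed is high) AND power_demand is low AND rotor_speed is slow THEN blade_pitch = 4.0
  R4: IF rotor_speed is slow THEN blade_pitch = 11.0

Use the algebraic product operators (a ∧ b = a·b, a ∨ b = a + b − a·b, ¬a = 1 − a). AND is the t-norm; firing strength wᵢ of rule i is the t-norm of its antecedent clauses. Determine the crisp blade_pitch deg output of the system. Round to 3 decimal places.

28.238

R1 (z=56.0): mid=0.75, fast=0.82; AND[a·b] → w = 0.6150
R2 (z=12.0): ¬mid=1−0.75=0.25 → w = 0.2500
R3 (z=4.0): ¬high=1−0.89=0.11, low=0.93, slow=0.66; AND[a·b] → w = 0.0675
R4 (z=11.0): slow=0.66 → w = 0.6600
Weighted average = (0.6150·56.0 + 0.2500·12.0 + 0.0675·4.0 + 0.6600·11.0) / (0.6150 + 0.2500 + 0.0675 + 0.6600)
  = 44.9701 / 1.5925 = 28.238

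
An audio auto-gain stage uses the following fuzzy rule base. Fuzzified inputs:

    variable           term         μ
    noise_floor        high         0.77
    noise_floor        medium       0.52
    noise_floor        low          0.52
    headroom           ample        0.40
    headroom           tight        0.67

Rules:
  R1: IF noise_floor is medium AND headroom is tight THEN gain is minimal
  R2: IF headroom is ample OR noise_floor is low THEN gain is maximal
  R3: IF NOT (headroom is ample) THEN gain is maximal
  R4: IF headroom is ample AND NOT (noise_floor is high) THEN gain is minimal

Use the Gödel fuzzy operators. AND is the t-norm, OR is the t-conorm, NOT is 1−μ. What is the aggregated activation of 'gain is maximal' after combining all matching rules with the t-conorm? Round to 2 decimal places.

0.60

R1: medium=0.52, tight=0.67; AND[min(a, b)] → w = 0.52
R2: ample=0.40, low=0.52; OR[max(a, b)] → w = 0.52
R3: ¬ample=1−0.40=0.60 → w = 0.60
R4: ample=0.40, ¬high=1−0.77=0.23; AND[min(a, b)] → w = 0.23
Rules with consequent 'maximal': {R2, R3} → strengths 0.52, 0.60
Aggregate via t-conorm [max(a, b)]: 0.60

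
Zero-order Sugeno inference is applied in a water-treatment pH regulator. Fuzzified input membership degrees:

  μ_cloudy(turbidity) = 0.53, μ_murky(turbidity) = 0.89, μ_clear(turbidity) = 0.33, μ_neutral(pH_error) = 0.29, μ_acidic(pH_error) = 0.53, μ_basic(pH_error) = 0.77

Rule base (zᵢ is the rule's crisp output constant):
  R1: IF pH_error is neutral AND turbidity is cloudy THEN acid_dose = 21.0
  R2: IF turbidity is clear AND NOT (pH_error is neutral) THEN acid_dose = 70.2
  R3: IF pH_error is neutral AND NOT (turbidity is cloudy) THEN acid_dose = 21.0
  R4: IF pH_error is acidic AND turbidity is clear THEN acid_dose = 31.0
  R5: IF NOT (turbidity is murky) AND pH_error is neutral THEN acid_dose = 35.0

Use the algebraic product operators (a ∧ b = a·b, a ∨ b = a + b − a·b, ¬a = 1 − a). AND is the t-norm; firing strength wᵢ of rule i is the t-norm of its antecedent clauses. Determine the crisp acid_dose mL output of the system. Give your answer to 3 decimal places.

R1 (z=21.0): neutral=0.29, cloudy=0.53; AND[a·b] → w = 0.1537
R2 (z=70.2): clear=0.33, ¬neutral=1−0.29=0.71; AND[a·b] → w = 0.2343
R3 (z=21.0): neutral=0.29, ¬cloudy=1−0.53=0.47; AND[a·b] → w = 0.1363
R4 (z=31.0): acidic=0.53, clear=0.33; AND[a·b] → w = 0.1749
R5 (z=35.0): ¬murky=1−0.89=0.11, neutral=0.29; AND[a·b] → w = 0.0319
Weighted average = (0.1537·21.0 + 0.2343·70.2 + 0.1363·21.0 + 0.1749·31.0 + 0.0319·35.0) / (0.1537 + 0.2343 + 0.1363 + 0.1749 + 0.0319)
  = 29.0763 / 0.7311 = 39.771

39.771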